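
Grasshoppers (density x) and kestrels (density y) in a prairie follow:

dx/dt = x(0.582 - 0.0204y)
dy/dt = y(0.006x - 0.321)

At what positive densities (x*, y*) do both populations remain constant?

x* ≈ 53.5, y* ≈ 28.5

Set dy/dt = 0 with y > 0: 0.006x - 0.321 = 0, so x* = 0.321/0.006 = 53.5.
Set dx/dt = 0 with x > 0: 0.582 - 0.0204y = 0, so y* = 0.582/0.0204 = 28.5.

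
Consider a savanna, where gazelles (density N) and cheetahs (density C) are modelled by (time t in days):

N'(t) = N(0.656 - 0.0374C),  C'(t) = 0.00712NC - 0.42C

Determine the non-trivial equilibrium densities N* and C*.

Set dC/dt = 0 with C > 0: 0.00712N - 0.42 = 0, so N* = 0.42/0.00712 = 59.
Set dN/dt = 0 with N > 0: 0.656 - 0.0374C = 0, so C* = 0.656/0.0374 = 17.5.

N* ≈ 59, C* ≈ 17.5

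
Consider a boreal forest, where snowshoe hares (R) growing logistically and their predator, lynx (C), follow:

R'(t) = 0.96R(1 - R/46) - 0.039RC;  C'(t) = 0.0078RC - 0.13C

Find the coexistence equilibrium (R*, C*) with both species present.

From dC/dt = 0 with C > 0: 0.0078R* = 0.13, so R* = 16.7.
Substitute into dR/dt = 0: 0.96(1 - 16.7/46) = 0.039C*.
The bracket is 0.638, giving C* = 0.612/0.039 = 15.7.

R* ≈ 16.7, C* ≈ 15.7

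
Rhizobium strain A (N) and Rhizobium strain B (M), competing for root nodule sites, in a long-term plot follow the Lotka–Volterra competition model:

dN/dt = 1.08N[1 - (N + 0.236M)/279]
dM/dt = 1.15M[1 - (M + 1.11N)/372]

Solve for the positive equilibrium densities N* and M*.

Setting both brackets to zero gives the nullclines N + 0.236M = 279 and 1.11N + M = 372.
Substituting M = 372 - 1.11N into the first: N(1 - 0.236·1.11) = 279 - 0.236·372.
So N* = 191/0.738 = 259, and then M* = 372 - 1.11·259 = 84.4.

N* ≈ 259, M* ≈ 84.4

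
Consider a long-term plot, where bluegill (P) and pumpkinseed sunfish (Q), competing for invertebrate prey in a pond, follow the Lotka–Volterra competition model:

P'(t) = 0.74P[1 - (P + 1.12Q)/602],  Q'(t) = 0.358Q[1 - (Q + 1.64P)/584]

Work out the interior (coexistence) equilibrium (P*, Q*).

P* ≈ 62.2, Q* ≈ 482

Setting both brackets to zero gives the nullclines P + 1.12Q = 602 and 1.64P + Q = 584.
Substituting Q = 584 - 1.64P into the first: P(1 - 1.12·1.64) = 602 - 1.12·584.
So P* = -52.1/-0.837 = 62.2, and then Q* = 584 - 1.64·62.2 = 482.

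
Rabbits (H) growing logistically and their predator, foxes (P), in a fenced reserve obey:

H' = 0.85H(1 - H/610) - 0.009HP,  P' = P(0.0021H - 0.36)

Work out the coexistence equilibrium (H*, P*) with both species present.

From dP/dt = 0 with P > 0: 0.0021H* = 0.36, so H* = 171.
Substitute into dH/dt = 0: 0.85(1 - 171/610) = 0.009P*.
The bracket is 0.719, giving P* = 0.611/0.009 = 67.9.

H* ≈ 171, P* ≈ 67.9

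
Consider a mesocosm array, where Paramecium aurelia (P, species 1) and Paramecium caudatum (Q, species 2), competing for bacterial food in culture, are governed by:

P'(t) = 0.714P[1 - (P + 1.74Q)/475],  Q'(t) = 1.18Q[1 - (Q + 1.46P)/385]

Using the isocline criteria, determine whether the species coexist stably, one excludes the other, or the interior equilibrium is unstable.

unstable coexistence (outcome depends on initial conditions)

Compare the nullcline intercepts: K1/α12 = 475/1.74 = 273 < K2 = 385; K2/α21 = 385/1.46 = 264 < K1 = 475.
Since both are reversed, neither can invade when rare; the interior point is a saddle.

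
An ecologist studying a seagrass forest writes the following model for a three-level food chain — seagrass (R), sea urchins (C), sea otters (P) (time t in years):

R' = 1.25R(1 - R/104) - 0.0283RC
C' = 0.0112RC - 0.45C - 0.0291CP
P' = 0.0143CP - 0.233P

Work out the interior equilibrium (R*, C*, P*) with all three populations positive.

From dP/dt = 0: 0.0143C* = 0.233, so C* = 16.3.
From dR/dt = 0: 1.25(1 - R*/104) = 0.0283·16.3, giving R* = 104·(1 - 0.369) = 65.6.
From dC/dt = 0: 0.0112·65.6 - 0.45 = 0.0291P*, so P* = 0.285/0.0291 = 9.8.

R* ≈ 65.6, C* ≈ 16.3, P* ≈ 9.8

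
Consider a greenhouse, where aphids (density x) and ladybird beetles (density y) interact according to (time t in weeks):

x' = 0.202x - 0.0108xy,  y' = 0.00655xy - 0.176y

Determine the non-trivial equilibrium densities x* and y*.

Set dy/dt = 0 with y > 0: 0.00655x - 0.176 = 0, so x* = 0.176/0.00655 = 26.9.
Set dx/dt = 0 with x > 0: 0.202 - 0.0108y = 0, so y* = 0.202/0.0108 = 18.7.

x* ≈ 26.9, y* ≈ 18.7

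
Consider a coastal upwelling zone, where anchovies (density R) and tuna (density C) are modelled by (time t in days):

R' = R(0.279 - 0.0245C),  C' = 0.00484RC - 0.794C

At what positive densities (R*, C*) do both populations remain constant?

Set dC/dt = 0 with C > 0: 0.00484R - 0.794 = 0, so R* = 0.794/0.00484 = 164.
Set dR/dt = 0 with R > 0: 0.279 - 0.0245C = 0, so C* = 0.279/0.0245 = 11.4.

R* ≈ 164, C* ≈ 11.4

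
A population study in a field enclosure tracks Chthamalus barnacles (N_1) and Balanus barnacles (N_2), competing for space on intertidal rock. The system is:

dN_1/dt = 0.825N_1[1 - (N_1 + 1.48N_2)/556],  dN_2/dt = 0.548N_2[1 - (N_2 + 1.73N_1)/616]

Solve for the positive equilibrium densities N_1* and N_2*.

N_1* ≈ 228, N_2* ≈ 222

Setting both brackets to zero gives the nullclines N_1 + 1.48N_2 = 556 and 1.73N_1 + N_2 = 616.
Substituting N_2 = 616 - 1.73N_1 into the first: N_1(1 - 1.48·1.73) = 556 - 1.48·616.
So N_1* = -356/-1.56 = 228, and then N_2* = 616 - 1.73·228 = 222.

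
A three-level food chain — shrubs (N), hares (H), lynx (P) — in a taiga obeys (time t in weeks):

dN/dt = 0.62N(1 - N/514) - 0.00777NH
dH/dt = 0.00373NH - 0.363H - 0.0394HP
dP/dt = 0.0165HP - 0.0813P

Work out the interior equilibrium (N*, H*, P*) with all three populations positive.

From dP/dt = 0: 0.0165H* = 0.0813, so H* = 4.93.
From dN/dt = 0: 0.62(1 - N*/514) = 0.00777·4.93, giving N* = 514·(1 - 0.0617) = 482.
From dH/dt = 0: 0.00373·482 - 0.363 = 0.0394P*, so P* = 1.44/0.0394 = 36.4.

N* ≈ 482, H* ≈ 4.93, P* ≈ 36.4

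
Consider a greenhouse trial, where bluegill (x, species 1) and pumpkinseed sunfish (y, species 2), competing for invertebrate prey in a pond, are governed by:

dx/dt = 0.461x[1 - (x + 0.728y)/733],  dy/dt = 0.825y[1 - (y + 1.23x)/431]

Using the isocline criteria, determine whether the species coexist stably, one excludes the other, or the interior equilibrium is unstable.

Compare the nullcline intercepts: K1/α12 = 733/0.728 = 1010 > K2 = 431; K2/α21 = 431/1.23 = 350 < K1 = 733.
Since the inequalities point opposite ways, species 1 can invade but species 2 cannot.

species 1 excludes species 2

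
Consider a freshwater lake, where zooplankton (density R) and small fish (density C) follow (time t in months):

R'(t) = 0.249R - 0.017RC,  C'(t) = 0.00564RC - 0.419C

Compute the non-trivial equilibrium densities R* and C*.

Set dC/dt = 0 with C > 0: 0.00564R - 0.419 = 0, so R* = 0.419/0.00564 = 74.3.
Set dR/dt = 0 with R > 0: 0.249 - 0.017C = 0, so C* = 0.249/0.017 = 14.6.

R* ≈ 74.3, C* ≈ 14.6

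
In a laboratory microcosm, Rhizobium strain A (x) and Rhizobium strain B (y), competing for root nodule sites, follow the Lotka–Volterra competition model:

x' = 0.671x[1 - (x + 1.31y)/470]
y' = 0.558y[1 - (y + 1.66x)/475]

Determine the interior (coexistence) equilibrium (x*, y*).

x* ≈ 130, y* ≈ 260

Setting both brackets to zero gives the nullclines x + 1.31y = 470 and 1.66x + y = 475.
Substituting y = 475 - 1.66x into the first: x(1 - 1.31·1.66) = 470 - 1.31·475.
So x* = -152/-1.17 = 130, and then y* = 475 - 1.66·130 = 260.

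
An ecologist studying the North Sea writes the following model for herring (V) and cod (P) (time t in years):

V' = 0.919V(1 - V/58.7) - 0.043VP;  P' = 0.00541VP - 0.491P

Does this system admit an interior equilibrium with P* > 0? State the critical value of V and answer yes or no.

The predator equation gives dP/dt > 0 only when V > 0.491/0.00541 = 90.8.
Without the predator, V → K = 58.7. Since 58.7 < 90.8, the predator cannot invade.

Threshold V = 90.8; K < 90.8, so no, the predator goes extinct.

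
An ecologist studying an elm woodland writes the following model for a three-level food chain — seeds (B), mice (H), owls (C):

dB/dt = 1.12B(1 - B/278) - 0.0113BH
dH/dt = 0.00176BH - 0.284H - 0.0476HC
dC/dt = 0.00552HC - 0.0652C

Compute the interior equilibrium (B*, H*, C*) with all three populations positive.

From dC/dt = 0: 0.00552H* = 0.0652, so H* = 11.8.
From dB/dt = 0: 1.12(1 - B*/278) = 0.0113·11.8, giving B* = 278·(1 - 0.119) = 245.
From dH/dt = 0: 0.00176·245 - 0.284 = 0.0476C*, so C* = 0.147/0.0476 = 3.09.

B* ≈ 245, H* ≈ 11.8, C* ≈ 3.09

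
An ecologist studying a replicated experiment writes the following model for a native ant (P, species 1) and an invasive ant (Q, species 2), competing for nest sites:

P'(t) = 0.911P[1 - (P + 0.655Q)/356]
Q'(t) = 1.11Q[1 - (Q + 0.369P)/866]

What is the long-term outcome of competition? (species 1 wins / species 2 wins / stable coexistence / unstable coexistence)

species 2 excludes species 1

Compare the nullcline intercepts: K1/α12 = 356/0.655 = 544 < K2 = 866; K2/α21 = 866/0.369 = 2350 > K1 = 356.
Since the inequalities point opposite ways, species 2 can invade but species 1 cannot.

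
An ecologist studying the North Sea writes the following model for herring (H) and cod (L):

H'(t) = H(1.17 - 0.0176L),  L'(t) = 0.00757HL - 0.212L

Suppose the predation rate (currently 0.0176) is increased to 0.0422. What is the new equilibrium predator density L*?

L* ≈ 27.7

At the interior fixed point, setting dH/dt = 0 with H > 0 fixes L* = (prey growth rate)/(HL coefficient) — independent of the other coefficients.
With the change, L* = 1.17/0.0422 = 27.7; it falls from 66.5.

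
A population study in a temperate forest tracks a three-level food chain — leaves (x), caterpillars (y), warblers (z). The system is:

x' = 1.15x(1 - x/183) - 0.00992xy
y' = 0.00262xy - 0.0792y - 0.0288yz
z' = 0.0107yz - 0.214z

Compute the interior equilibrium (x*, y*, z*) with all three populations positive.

x* ≈ 151, y* ≈ 20, z* ≈ 11

From dz/dt = 0: 0.0107y* = 0.214, so y* = 20.
From dx/dt = 0: 1.15(1 - x*/183) = 0.00992·20, giving x* = 183·(1 - 0.173) = 151.
From dy/dt = 0: 0.00262·151 - 0.0792 = 0.0288z*, so z* = 0.318/0.0288 = 11.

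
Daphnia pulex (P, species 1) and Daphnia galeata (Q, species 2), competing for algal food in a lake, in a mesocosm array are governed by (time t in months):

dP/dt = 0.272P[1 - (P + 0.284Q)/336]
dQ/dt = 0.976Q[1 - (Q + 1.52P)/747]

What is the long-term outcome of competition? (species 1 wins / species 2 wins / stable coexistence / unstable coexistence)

stable coexistence

Compare the nullcline intercepts: K1/α12 = 336/0.284 = 1180 > K2 = 747; K2/α21 = 747/1.52 = 491 > K1 = 336.
Since both inequalities hold, each species can invade when rare, so the interior equilibrium is stable.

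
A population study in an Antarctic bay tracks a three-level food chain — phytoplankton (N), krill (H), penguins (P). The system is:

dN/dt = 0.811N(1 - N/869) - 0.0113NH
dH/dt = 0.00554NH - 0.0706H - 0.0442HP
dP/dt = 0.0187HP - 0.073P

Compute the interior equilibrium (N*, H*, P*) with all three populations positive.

N* ≈ 822, H* ≈ 3.9, P* ≈ 101

From dP/dt = 0: 0.0187H* = 0.073, so H* = 3.9.
From dN/dt = 0: 0.811(1 - N*/869) = 0.0113·3.9, giving N* = 869·(1 - 0.0544) = 822.
From dH/dt = 0: 0.00554·822 - 0.0706 = 0.0442P*, so P* = 4.48/0.0442 = 101.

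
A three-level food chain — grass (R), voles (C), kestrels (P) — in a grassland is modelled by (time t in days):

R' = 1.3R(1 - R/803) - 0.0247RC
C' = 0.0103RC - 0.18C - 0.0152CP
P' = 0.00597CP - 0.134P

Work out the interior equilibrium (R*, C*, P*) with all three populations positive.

From dP/dt = 0: 0.00597C* = 0.134, so C* = 22.4.
From dR/dt = 0: 1.3(1 - R*/803) = 0.0247·22.4, giving R* = 803·(1 - 0.426) = 461.
From dC/dt = 0: 0.0103·461 - 0.18 = 0.0152P*, so P* = 4.56/0.0152 = 300.

R* ≈ 461, C* ≈ 22.4, P* ≈ 300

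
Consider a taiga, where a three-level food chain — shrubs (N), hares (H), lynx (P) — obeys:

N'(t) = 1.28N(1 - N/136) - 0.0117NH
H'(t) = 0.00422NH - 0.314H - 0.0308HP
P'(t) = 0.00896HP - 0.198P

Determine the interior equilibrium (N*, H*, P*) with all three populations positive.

N* ≈ 109, H* ≈ 22.1, P* ≈ 4.68

From dP/dt = 0: 0.00896H* = 0.198, so H* = 22.1.
From dN/dt = 0: 1.28(1 - N*/136) = 0.0117·22.1, giving N* = 136·(1 - 0.202) = 109.
From dH/dt = 0: 0.00422·109 - 0.314 = 0.0308P*, so P* = 0.144/0.0308 = 4.68.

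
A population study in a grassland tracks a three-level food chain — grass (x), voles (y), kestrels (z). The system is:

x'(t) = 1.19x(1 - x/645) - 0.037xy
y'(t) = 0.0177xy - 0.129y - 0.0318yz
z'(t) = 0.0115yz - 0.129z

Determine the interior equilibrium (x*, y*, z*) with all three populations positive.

x* ≈ 420, y* ≈ 11.2, z* ≈ 230

From dz/dt = 0: 0.0115y* = 0.129, so y* = 11.2.
From dx/dt = 0: 1.19(1 - x*/645) = 0.037·11.2, giving x* = 645·(1 - 0.349) = 420.
From dy/dt = 0: 0.0177·420 - 0.129 = 0.0318z*, so z* = 7.31/0.0318 = 230.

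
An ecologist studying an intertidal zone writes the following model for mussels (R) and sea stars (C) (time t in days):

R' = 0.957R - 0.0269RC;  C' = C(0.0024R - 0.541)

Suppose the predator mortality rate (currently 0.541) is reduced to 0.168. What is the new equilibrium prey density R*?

At the interior fixed point, setting dC/dt = 0 with C > 0 fixes R* = (predator death rate)/(RC coefficient) — independent of the other coefficients.
With the change, R* = 0.168/0.0024 = 70; it falls from 225.

R* ≈ 70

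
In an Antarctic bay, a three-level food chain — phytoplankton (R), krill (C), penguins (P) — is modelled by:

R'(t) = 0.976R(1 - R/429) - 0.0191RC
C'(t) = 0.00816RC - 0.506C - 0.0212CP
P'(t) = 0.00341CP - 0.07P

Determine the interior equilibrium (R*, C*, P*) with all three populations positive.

From dP/dt = 0: 0.00341C* = 0.07, so C* = 20.5.
From dR/dt = 0: 0.976(1 - R*/429) = 0.0191·20.5, giving R* = 429·(1 - 0.402) = 257.
From dC/dt = 0: 0.00816·257 - 0.506 = 0.0212P*, so P* = 1.59/0.0212 = 74.9.

R* ≈ 257, C* ≈ 20.5, P* ≈ 74.9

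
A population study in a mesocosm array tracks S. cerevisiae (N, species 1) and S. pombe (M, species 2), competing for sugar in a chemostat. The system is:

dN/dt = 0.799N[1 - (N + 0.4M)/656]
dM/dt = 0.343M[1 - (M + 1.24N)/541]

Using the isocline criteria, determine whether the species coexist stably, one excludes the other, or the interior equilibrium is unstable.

Compare the nullcline intercepts: K1/α12 = 656/0.4 = 1640 > K2 = 541; K2/α21 = 541/1.24 = 436 < K1 = 656.
Since the inequalities point opposite ways, species 1 can invade but species 2 cannot.

species 1 excludes species 2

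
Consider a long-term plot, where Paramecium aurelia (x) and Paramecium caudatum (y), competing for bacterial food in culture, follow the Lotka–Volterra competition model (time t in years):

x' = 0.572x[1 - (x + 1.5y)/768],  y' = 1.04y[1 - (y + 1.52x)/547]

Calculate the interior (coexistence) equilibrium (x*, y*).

Setting both brackets to zero gives the nullclines x + 1.5y = 768 and 1.52x + y = 547.
Substituting y = 547 - 1.52x into the first: x(1 - 1.5·1.52) = 768 - 1.5·547.
So x* = -52.5/-1.28 = 41, and then y* = 547 - 1.52·41 = 485.

x* ≈ 41, y* ≈ 485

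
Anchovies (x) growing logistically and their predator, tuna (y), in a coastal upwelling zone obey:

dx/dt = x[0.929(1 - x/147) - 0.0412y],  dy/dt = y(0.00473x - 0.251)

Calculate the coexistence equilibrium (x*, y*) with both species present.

x* ≈ 53.1, y* ≈ 14.4

From dy/dt = 0 with y > 0: 0.00473x* = 0.251, so x* = 53.1.
Substitute into dx/dt = 0: 0.929(1 - 53.1/147) = 0.0412y*.
The bracket is 0.639, giving y* = 0.594/0.0412 = 14.4.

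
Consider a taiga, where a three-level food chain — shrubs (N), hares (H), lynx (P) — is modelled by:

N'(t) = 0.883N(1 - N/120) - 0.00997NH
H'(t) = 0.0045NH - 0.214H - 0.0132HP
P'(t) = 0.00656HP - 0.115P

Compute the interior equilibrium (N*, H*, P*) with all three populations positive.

From dP/dt = 0: 0.00656H* = 0.115, so H* = 17.5.
From dN/dt = 0: 0.883(1 - N*/120) = 0.00997·17.5, giving N* = 120·(1 - 0.198) = 96.2.
From dH/dt = 0: 0.0045·96.2 - 0.214 = 0.0132P*, so P* = 0.219/0.0132 = 16.6.

N* ≈ 96.2, H* ≈ 17.5, P* ≈ 16.6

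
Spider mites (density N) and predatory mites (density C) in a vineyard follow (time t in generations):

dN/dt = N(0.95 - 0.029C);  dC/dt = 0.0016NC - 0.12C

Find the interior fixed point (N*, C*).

Set dC/dt = 0 with C > 0: 0.0016N - 0.12 = 0, so N* = 0.12/0.0016 = 75.
Set dN/dt = 0 with N > 0: 0.95 - 0.029C = 0, so C* = 0.95/0.029 = 32.8.

N* ≈ 75, C* ≈ 32.8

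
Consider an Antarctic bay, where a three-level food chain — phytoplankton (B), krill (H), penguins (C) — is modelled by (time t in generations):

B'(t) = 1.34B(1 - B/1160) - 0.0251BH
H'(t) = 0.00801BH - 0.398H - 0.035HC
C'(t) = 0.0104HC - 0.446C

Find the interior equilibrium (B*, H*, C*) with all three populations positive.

B* ≈ 228, H* ≈ 42.9, C* ≈ 40.9

From dC/dt = 0: 0.0104H* = 0.446, so H* = 42.9.
From dB/dt = 0: 1.34(1 - B*/1160) = 0.0251·42.9, giving B* = 1160·(1 - 0.803) = 228.
From dH/dt = 0: 0.00801·228 - 0.398 = 0.035C*, so C* = 1.43/0.035 = 40.9.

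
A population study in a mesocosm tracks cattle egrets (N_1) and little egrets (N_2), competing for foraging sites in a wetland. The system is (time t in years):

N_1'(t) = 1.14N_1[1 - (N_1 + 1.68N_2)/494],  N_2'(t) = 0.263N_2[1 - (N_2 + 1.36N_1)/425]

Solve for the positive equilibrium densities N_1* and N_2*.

Setting both brackets to zero gives the nullclines N_1 + 1.68N_2 = 494 and 1.36N_1 + N_2 = 425.
Substituting N_2 = 425 - 1.36N_1 into the first: N_1(1 - 1.68·1.36) = 494 - 1.68·425.
So N_1* = -220/-1.28 = 171, and then N_2* = 425 - 1.36·171 = 192.

N_1* ≈ 171, N_2* ≈ 192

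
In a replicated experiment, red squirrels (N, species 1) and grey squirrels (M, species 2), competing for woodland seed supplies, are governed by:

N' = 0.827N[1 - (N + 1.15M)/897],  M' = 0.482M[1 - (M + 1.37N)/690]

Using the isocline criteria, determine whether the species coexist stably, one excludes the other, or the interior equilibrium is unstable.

species 1 excludes species 2

Compare the nullcline intercepts: K1/α12 = 897/1.15 = 780 > K2 = 690; K2/α21 = 690/1.37 = 504 < K1 = 897.
Since the inequalities point opposite ways, species 1 can invade but species 2 cannot.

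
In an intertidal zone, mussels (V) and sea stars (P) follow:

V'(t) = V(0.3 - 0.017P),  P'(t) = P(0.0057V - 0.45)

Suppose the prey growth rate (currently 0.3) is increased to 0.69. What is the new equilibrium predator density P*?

P* ≈ 40.6

At the interior fixed point, setting dV/dt = 0 with V > 0 fixes P* = (prey growth rate)/(VP coefficient) — independent of the other coefficients.
With the change, P* = 0.69/0.017 = 40.6; it rises from 17.6.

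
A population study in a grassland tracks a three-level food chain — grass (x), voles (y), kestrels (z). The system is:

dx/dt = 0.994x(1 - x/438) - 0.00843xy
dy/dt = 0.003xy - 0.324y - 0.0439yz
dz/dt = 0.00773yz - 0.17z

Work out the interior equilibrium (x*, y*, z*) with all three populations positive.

From dz/dt = 0: 0.00773y* = 0.17, so y* = 22.
From dx/dt = 0: 0.994(1 - x*/438) = 0.00843·22, giving x* = 438·(1 - 0.187) = 356.
From dy/dt = 0: 0.003·356 - 0.324 = 0.0439z*, so z* = 0.745/0.0439 = 17.

x* ≈ 356, y* ≈ 22, z* ≈ 17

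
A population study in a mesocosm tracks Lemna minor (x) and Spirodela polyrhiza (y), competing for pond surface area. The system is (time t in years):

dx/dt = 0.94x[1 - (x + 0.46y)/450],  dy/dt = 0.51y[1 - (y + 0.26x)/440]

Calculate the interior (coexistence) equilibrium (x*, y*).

x* ≈ 281, y* ≈ 367

Setting both brackets to zero gives the nullclines x + 0.46y = 450 and 0.26x + y = 440.
Substituting y = 440 - 0.26x into the first: x(1 - 0.46·0.26) = 450 - 0.46·440.
So x* = 248/0.88 = 281, and then y* = 440 - 0.26·281 = 367.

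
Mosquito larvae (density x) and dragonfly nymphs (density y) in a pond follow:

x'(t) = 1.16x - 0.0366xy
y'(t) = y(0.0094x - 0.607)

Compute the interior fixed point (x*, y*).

Set dy/dt = 0 with y > 0: 0.0094x - 0.607 = 0, so x* = 0.607/0.0094 = 64.6.
Set dx/dt = 0 with x > 0: 1.16 - 0.0366y = 0, so y* = 1.16/0.0366 = 31.7.

x* ≈ 64.6, y* ≈ 31.7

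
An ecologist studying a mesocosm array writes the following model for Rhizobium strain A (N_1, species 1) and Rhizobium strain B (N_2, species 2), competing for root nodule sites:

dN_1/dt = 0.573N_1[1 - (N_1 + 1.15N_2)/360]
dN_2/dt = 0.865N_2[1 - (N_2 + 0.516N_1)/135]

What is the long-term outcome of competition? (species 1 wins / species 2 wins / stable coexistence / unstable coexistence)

Compare the nullcline intercepts: K1/α12 = 360/1.15 = 313 > K2 = 135; K2/α21 = 135/0.516 = 262 < K1 = 360.
Since the inequalities point opposite ways, species 1 can invade but species 2 cannot.

species 1 excludes species 2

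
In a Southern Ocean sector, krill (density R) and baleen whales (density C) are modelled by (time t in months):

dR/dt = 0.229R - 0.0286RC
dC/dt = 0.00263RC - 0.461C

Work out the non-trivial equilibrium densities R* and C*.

R* ≈ 175, C* ≈ 8.01

Set dC/dt = 0 with C > 0: 0.00263R - 0.461 = 0, so R* = 0.461/0.00263 = 175.
Set dR/dt = 0 with R > 0: 0.229 - 0.0286C = 0, so C* = 0.229/0.0286 = 8.01.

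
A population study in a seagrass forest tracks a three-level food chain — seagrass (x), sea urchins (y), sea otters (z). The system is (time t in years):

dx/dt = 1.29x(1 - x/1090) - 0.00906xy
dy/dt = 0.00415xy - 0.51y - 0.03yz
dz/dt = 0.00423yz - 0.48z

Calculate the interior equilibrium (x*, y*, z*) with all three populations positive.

x* ≈ 221, y* ≈ 113, z* ≈ 13.6

From dz/dt = 0: 0.00423y* = 0.48, so y* = 113.
From dx/dt = 0: 1.29(1 - x*/1090) = 0.00906·113, giving x* = 1090·(1 - 0.797) = 221.
From dy/dt = 0: 0.00415·221 - 0.51 = 0.03z*, so z* = 0.408/0.03 = 13.6.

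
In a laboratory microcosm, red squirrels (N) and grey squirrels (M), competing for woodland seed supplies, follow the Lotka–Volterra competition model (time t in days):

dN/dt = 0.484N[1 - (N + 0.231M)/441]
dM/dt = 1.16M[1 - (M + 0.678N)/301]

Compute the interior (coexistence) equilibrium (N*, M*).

N* ≈ 440, M* ≈ 2.37

Setting both brackets to zero gives the nullclines N + 0.231M = 441 and 0.678N + M = 301.
Substituting M = 301 - 0.678N into the first: N(1 - 0.231·0.678) = 441 - 0.231·301.
So N* = 371/0.843 = 440, and then M* = 301 - 0.678·440 = 2.37.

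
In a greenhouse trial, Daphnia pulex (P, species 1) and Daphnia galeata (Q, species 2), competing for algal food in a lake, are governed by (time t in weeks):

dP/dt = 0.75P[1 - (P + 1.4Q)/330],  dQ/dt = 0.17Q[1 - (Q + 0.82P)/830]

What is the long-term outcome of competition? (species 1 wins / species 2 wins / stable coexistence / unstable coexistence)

species 2 excludes species 1

Compare the nullcline intercepts: K1/α12 = 330/1.4 = 236 < K2 = 830; K2/α21 = 830/0.82 = 1010 > K1 = 330.
Since the inequalities point opposite ways, species 2 can invade but species 1 cannot.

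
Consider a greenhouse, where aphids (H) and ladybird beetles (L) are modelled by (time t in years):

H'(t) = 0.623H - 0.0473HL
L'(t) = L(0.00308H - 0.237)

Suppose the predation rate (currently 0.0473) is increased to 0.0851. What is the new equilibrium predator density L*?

At the interior fixed point, setting dH/dt = 0 with H > 0 fixes L* = (prey growth rate)/(HL coefficient) — independent of the other coefficients.
With the change, L* = 0.623/0.0851 = 7.32; it falls from 13.2.

L* ≈ 7.32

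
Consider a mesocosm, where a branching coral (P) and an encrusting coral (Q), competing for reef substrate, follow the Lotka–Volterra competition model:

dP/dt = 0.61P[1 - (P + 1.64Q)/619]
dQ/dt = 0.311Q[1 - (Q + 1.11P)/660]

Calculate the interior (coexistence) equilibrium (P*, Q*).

Setting both brackets to zero gives the nullclines P + 1.64Q = 619 and 1.11P + Q = 660.
Substituting Q = 660 - 1.11P into the first: P(1 - 1.64·1.11) = 619 - 1.64·660.
So P* = -463/-0.82 = 565, and then Q* = 660 - 1.11·565 = 33.

P* ≈ 565, Q* ≈ 33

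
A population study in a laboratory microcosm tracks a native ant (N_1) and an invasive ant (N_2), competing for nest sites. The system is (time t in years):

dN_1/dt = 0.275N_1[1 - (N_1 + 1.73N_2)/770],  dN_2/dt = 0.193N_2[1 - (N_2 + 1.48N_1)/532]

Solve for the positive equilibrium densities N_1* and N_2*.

Setting both brackets to zero gives the nullclines N_1 + 1.73N_2 = 770 and 1.48N_1 + N_2 = 532.
Substituting N_2 = 532 - 1.48N_1 into the first: N_1(1 - 1.73·1.48) = 770 - 1.73·532.
So N_1* = -150/-1.56 = 96.4, and then N_2* = 532 - 1.48·96.4 = 389.

N_1* ≈ 96.4, N_2* ≈ 389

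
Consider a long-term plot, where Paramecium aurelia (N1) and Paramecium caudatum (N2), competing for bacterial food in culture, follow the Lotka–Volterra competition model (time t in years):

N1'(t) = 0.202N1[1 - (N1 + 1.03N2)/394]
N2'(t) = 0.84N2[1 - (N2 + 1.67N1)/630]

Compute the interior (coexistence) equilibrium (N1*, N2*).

Setting both brackets to zero gives the nullclines N1 + 1.03N2 = 394 and 1.67N1 + N2 = 630.
Substituting N2 = 630 - 1.67N1 into the first: N1(1 - 1.03·1.67) = 394 - 1.03·630.
So N1* = -255/-0.72 = 354, and then N2* = 630 - 1.67·354 = 38.9.

N1* ≈ 354, N2* ≈ 38.9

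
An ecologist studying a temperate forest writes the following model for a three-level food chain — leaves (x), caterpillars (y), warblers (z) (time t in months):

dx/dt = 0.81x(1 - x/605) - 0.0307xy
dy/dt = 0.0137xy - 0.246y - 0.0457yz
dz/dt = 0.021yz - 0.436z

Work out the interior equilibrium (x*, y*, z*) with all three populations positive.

x* ≈ 129, y* ≈ 20.8, z* ≈ 33.3

From dz/dt = 0: 0.021y* = 0.436, so y* = 20.8.
From dx/dt = 0: 0.81(1 - x*/605) = 0.0307·20.8, giving x* = 605·(1 - 0.787) = 129.
From dy/dt = 0: 0.0137·129 - 0.246 = 0.0457z*, so z* = 1.52/0.0457 = 33.3.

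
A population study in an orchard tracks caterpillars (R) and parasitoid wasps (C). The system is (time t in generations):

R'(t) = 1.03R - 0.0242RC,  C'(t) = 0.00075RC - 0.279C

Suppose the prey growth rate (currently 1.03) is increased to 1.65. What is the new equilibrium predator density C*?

At the interior fixed point, setting dR/dt = 0 with R > 0 fixes C* = (prey growth rate)/(RC coefficient) — independent of the other coefficients.
With the change, C* = 1.65/0.0242 = 68.2; it rises from 42.6.

C* ≈ 68.2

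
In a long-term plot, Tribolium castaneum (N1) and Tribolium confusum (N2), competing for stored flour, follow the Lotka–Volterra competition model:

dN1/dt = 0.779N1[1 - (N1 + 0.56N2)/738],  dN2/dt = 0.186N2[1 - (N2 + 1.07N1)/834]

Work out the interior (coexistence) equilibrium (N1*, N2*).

Setting both brackets to zero gives the nullclines N1 + 0.56N2 = 738 and 1.07N1 + N2 = 834.
Substituting N2 = 834 - 1.07N1 into the first: N1(1 - 0.56·1.07) = 738 - 0.56·834.
So N1* = 271/0.401 = 676, and then N2* = 834 - 1.07·676 = 111.

N1* ≈ 676, N2* ≈ 111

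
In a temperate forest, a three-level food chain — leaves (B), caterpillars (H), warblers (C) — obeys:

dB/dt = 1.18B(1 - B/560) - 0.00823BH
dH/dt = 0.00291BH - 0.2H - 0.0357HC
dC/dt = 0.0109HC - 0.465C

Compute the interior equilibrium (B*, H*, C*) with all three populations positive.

B* ≈ 393, H* ≈ 42.7, C* ≈ 26.5

From dC/dt = 0: 0.0109H* = 0.465, so H* = 42.7.
From dB/dt = 0: 1.18(1 - B*/560) = 0.00823·42.7, giving B* = 560·(1 - 0.298) = 393.
From dH/dt = 0: 0.00291·393 - 0.2 = 0.0357C*, so C* = 0.945/0.0357 = 26.5.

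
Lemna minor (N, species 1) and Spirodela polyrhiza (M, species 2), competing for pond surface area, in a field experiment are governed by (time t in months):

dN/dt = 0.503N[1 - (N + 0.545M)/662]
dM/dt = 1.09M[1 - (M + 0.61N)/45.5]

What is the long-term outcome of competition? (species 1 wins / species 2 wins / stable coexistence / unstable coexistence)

Compare the nullcline intercepts: K1/α12 = 662/0.545 = 1210 > K2 = 45.5; K2/α21 = 45.5/0.61 = 74.6 < K1 = 662.
Since the inequalities point opposite ways, species 1 can invade but species 2 cannot.

species 1 excludes species 2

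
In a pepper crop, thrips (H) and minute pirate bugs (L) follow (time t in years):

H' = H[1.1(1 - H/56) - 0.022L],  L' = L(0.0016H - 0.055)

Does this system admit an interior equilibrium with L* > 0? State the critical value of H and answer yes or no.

The predator equation gives dL/dt > 0 only when H > 0.055/0.0016 = 34.4.
Without the predator, H → K = 56. Since 56 > 34.4, the predator can invade and persist.

Threshold H = 34.4; K > 34.4, so yes, the predator persists.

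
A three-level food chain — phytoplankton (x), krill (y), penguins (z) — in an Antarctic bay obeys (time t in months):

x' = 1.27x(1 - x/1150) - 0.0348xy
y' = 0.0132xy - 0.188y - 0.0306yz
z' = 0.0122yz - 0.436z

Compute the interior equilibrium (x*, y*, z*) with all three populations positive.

x* ≈ 23.8, y* ≈ 35.7, z* ≈ 4.14

From dz/dt = 0: 0.0122y* = 0.436, so y* = 35.7.
From dx/dt = 0: 1.27(1 - x*/1150) = 0.0348·35.7, giving x* = 1150·(1 - 0.979) = 23.8.
From dy/dt = 0: 0.0132·23.8 - 0.188 = 0.0306z*, so z* = 0.127/0.0306 = 4.14.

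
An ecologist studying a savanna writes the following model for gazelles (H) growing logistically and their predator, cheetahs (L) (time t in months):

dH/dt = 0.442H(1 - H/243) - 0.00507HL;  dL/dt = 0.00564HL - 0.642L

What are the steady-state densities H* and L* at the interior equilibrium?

H* ≈ 114, L* ≈ 46.3

From dL/dt = 0 with L > 0: 0.00564H* = 0.642, so H* = 114.
Substitute into dH/dt = 0: 0.442(1 - 114/243) = 0.00507L*.
The bracket is 0.532, giving L* = 0.235/0.00507 = 46.3.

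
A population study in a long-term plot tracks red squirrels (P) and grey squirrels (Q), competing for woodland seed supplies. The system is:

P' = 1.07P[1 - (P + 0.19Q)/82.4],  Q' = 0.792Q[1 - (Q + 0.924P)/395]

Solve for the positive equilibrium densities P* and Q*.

Setting both brackets to zero gives the nullclines P + 0.19Q = 82.4 and 0.924P + Q = 395.
Substituting Q = 395 - 0.924P into the first: P(1 - 0.19·0.924) = 82.4 - 0.19·395.
So P* = 7.35/0.824 = 8.92, and then Q* = 395 - 0.924·8.92 = 387.

P* ≈ 8.92, Q* ≈ 387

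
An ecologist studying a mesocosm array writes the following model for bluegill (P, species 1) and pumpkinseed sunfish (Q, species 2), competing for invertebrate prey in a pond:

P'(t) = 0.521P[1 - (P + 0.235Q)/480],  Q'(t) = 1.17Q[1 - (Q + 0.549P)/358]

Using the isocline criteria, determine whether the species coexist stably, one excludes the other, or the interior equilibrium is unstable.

Compare the nullcline intercepts: K1/α12 = 480/0.235 = 2040 > K2 = 358; K2/α21 = 358/0.549 = 652 > K1 = 480.
Since both inequalities hold, each species can invade when rare, so the interior equilibrium is stable.

stable coexistence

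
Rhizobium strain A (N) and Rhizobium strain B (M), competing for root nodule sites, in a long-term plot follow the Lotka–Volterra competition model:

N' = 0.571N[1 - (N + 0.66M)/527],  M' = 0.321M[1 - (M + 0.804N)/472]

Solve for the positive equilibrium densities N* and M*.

N* ≈ 459, M* ≈ 103

Setting both brackets to zero gives the nullclines N + 0.66M = 527 and 0.804N + M = 472.
Substituting M = 472 - 0.804N into the first: N(1 - 0.66·0.804) = 527 - 0.66·472.
So N* = 215/0.469 = 459, and then M* = 472 - 0.804·459 = 103.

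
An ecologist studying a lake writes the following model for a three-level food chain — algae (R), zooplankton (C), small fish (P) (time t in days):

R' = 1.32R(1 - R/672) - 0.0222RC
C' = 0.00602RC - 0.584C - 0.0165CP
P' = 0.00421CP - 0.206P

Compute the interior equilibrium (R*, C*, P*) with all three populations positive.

R* ≈ 119, C* ≈ 48.9, P* ≈ 8.02

From dP/dt = 0: 0.00421C* = 0.206, so C* = 48.9.
From dR/dt = 0: 1.32(1 - R*/672) = 0.0222·48.9, giving R* = 672·(1 - 0.823) = 119.
From dC/dt = 0: 0.00602·119 - 0.584 = 0.0165P*, so P* = 0.132/0.0165 = 8.02.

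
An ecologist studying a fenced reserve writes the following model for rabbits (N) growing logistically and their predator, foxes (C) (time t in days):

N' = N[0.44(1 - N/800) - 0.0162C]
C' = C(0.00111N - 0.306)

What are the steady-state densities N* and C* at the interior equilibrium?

N* ≈ 276, C* ≈ 17.8

From dC/dt = 0 with C > 0: 0.00111N* = 0.306, so N* = 276.
Substitute into dN/dt = 0: 0.44(1 - 276/800) = 0.0162C*.
The bracket is 0.655, giving C* = 0.288/0.0162 = 17.8.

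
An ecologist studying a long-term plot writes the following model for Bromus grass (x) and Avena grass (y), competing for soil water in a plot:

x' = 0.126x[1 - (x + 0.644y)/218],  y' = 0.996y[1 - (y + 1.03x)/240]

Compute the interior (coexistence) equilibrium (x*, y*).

Setting both brackets to zero gives the nullclines x + 0.644y = 218 and 1.03x + y = 240.
Substituting y = 240 - 1.03x into the first: x(1 - 0.644·1.03) = 218 - 0.644·240.
So x* = 63.4/0.337 = 188, and then y* = 240 - 1.03·188 = 45.9.

x* ≈ 188, y* ≈ 45.9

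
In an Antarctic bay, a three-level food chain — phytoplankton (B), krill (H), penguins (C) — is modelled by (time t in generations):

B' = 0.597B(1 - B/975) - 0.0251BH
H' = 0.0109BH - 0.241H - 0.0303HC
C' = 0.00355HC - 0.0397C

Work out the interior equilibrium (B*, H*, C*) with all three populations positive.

B* ≈ 517, H* ≈ 11.2, C* ≈ 178

From dC/dt = 0: 0.00355H* = 0.0397, so H* = 11.2.
From dB/dt = 0: 0.597(1 - B*/975) = 0.0251·11.2, giving B* = 975·(1 - 0.47) = 517.
From dH/dt = 0: 0.0109·517 - 0.241 = 0.0303C*, so C* = 5.39/0.0303 = 178.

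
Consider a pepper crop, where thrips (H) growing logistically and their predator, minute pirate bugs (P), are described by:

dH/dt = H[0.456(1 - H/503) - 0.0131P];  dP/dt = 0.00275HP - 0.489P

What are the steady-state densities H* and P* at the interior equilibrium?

From dP/dt = 0 with P > 0: 0.00275H* = 0.489, so H* = 178.
Substitute into dH/dt = 0: 0.456(1 - 178/503) = 0.0131P*.
The bracket is 0.646, giving P* = 0.295/0.0131 = 22.5.

H* ≈ 178, P* ≈ 22.5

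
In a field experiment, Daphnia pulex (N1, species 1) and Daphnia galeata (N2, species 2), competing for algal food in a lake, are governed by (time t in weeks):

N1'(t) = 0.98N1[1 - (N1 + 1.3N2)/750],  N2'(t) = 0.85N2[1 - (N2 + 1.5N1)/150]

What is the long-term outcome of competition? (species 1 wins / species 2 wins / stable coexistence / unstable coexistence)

Compare the nullcline intercepts: K1/α12 = 750/1.3 = 577 > K2 = 150; K2/α21 = 150/1.5 = 100 < K1 = 750.
Since the inequalities point opposite ways, species 1 can invade but species 2 cannot.

species 1 excludes species 2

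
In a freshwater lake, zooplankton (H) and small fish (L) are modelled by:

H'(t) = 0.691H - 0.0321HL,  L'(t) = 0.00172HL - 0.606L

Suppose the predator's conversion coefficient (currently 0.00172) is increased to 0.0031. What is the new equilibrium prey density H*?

At the interior fixed point, setting dL/dt = 0 with L > 0 fixes H* = (predator death rate)/(HL coefficient) — independent of the other coefficients.
With the change, H* = 0.606/0.0031 = 195; it falls from 352.

H* ≈ 195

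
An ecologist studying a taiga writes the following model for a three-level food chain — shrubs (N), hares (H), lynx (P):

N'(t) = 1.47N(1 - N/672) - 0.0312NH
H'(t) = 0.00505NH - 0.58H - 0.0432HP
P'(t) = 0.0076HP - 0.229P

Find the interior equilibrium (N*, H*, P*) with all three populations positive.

From dP/dt = 0: 0.0076H* = 0.229, so H* = 30.1.
From dN/dt = 0: 1.47(1 - N*/672) = 0.0312·30.1, giving N* = 672·(1 - 0.64) = 242.
From dH/dt = 0: 0.00505·242 - 0.58 = 0.0432P*, so P* = 0.643/0.0432 = 14.9.

N* ≈ 242, H* ≈ 30.1, P* ≈ 14.9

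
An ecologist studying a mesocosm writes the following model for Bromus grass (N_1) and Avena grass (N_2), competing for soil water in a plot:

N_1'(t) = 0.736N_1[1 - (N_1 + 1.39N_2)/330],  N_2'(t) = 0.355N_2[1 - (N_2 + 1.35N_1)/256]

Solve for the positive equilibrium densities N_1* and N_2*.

N_1* ≈ 29.5, N_2* ≈ 216

Setting both brackets to zero gives the nullclines N_1 + 1.39N_2 = 330 and 1.35N_1 + N_2 = 256.
Substituting N_2 = 256 - 1.35N_1 into the first: N_1(1 - 1.39·1.35) = 330 - 1.39·256.
So N_1* = -25.8/-0.877 = 29.5, and then N_2* = 256 - 1.35·29.5 = 216.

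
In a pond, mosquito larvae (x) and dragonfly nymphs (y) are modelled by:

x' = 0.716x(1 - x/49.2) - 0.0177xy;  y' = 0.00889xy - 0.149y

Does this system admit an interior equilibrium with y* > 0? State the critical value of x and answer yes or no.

The predator equation gives dy/dt > 0 only when x > 0.149/0.00889 = 16.8.
Without the predator, x → K = 49.2. Since 49.2 > 16.8, the predator can invade and persist.

Threshold x = 16.8; K > 16.8, so yes, the predator persists.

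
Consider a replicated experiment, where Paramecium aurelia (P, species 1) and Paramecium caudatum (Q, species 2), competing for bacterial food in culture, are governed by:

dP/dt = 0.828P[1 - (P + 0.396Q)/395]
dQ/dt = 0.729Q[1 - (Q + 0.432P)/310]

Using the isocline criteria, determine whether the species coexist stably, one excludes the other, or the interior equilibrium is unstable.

stable coexistence

Compare the nullcline intercepts: K1/α12 = 395/0.396 = 997 > K2 = 310; K2/α21 = 310/0.432 = 718 > K1 = 395.
Since both inequalities hold, each species can invade when rare, so the interior equilibrium is stable.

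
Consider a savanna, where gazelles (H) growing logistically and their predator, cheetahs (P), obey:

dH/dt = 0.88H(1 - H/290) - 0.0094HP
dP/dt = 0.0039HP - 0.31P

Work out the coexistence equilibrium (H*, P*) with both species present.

H* ≈ 79.5, P* ≈ 68

From dP/dt = 0 with P > 0: 0.0039H* = 0.31, so H* = 79.5.
Substitute into dH/dt = 0: 0.88(1 - 79.5/290) = 0.0094P*.
The bracket is 0.726, giving P* = 0.639/0.0094 = 68.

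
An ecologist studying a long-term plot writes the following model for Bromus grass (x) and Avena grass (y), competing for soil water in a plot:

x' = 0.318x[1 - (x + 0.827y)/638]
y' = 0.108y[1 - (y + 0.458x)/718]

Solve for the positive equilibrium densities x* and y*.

Setting both brackets to zero gives the nullclines x + 0.827y = 638 and 0.458x + y = 718.
Substituting y = 718 - 0.458x into the first: x(1 - 0.827·0.458) = 638 - 0.827·718.
So x* = 44.2/0.621 = 71.2, and then y* = 718 - 0.458·71.2 = 685.

x* ≈ 71.2, y* ≈ 685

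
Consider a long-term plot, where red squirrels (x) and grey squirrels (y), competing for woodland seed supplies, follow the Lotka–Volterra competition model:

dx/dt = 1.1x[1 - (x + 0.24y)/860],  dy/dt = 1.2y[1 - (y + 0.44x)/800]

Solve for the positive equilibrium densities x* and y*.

Setting both brackets to zero gives the nullclines x + 0.24y = 860 and 0.44x + y = 800.
Substituting y = 800 - 0.44x into the first: x(1 - 0.24·0.44) = 860 - 0.24·800.
So x* = 668/0.894 = 747, and then y* = 800 - 0.44·747 = 471.

x* ≈ 747, y* ≈ 471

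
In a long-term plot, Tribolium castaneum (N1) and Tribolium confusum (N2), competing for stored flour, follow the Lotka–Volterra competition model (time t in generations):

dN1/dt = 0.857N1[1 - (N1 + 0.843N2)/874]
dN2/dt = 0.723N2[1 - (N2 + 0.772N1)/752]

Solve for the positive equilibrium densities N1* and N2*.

Setting both brackets to zero gives the nullclines N1 + 0.843N2 = 874 and 0.772N1 + N2 = 752.
Substituting N2 = 752 - 0.772N1 into the first: N1(1 - 0.843·0.772) = 874 - 0.843·752.
So N1* = 240/0.349 = 687, and then N2* = 752 - 0.772·687 = 221.

N1* ≈ 687, N2* ≈ 221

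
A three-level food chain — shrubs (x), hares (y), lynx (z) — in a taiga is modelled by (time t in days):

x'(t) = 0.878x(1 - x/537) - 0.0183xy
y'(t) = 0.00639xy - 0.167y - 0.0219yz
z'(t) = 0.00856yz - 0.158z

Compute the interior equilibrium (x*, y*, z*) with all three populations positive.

From dz/dt = 0: 0.00856y* = 0.158, so y* = 18.5.
From dx/dt = 0: 0.878(1 - x*/537) = 0.0183·18.5, giving x* = 537·(1 - 0.385) = 330.
From dy/dt = 0: 0.00639·330 - 0.167 = 0.0219z*, so z* = 1.94/0.0219 = 88.8.

x* ≈ 330, y* ≈ 18.5, z* ≈ 88.8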